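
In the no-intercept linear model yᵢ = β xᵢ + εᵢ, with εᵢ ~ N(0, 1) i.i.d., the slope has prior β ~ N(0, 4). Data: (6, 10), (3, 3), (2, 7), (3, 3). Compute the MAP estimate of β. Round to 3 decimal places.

β̂_MAP = 1.579

log p(β | y) = −Σ(yᵢ − βxᵢ)²/(2·1) − β²/(2·4) + const.
Setting the derivative to zero: Σxᵢ(yᵢ − βxᵢ)/1 − β/4 = 0, so β = Σxᵢyᵢ / (Σxᵢ² + σ²/τ²).
Σxᵢyᵢ = 6·10 + 3·3 + 2·7 + 3·3 = 92; Σxᵢ² = 58; σ²/τ² = 0.25.
β̂_MAP = 92 / (58 + 0.25) = 92/58.25 ≈ 1.579.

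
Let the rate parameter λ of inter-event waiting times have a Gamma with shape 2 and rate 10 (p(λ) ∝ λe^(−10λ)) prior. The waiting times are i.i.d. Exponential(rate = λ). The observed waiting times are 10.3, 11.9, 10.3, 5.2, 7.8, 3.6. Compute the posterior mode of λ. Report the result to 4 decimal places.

The Exponential(rate=λ) likelihood is ∝ λ^n e^(−λΣtᵢ). Here n = 6 and Σtᵢ = 10.3 + 11.9 + 10.3 + 5.2 + 7.8 + 3.6 = 49.1.
Posterior ∝ λe^(−10λ) · λ^6e^(−49.1λ) = λ^7e^(−59.1λ), i.e. Gamma(8, 59.1).
Mode = (a−1)/b = 7/59.1 ≈ 0.1184.

λ̂_MAP = 0.1184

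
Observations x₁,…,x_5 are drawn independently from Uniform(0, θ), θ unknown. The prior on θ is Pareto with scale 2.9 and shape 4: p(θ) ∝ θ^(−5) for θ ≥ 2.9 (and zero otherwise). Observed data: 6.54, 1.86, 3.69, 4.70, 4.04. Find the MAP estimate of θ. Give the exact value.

The Uniform(0, θ) likelihood is θ^(−n) for θ ≥ max(xᵢ), zero otherwise. Here max(xᵢ) = 6.54.
Posterior ∝ θ^(−5) · θ^(−5) = θ^(−10) on θ ≥ max(2.9, 6.54) = 6.54.
This density is strictly decreasing in θ, so the posterior mode lies at the lower boundary of the support.

θ̂_MAP = 6.54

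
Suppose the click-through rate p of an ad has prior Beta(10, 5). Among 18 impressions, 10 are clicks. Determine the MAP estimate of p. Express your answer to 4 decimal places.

p̂_MAP = 0.6129

Prior: Beta(10, 5).
Data: 10 successes in 18 trials. The binomial likelihood contributes p^10(1−p)^8, so the posterior is Beta(10+10, 5+8) = Beta(20, 13).
For Beta(a, b) with a, b > 1 the mode is (a−1)/(a+b−2) = 19/31 ≈ 0.6129.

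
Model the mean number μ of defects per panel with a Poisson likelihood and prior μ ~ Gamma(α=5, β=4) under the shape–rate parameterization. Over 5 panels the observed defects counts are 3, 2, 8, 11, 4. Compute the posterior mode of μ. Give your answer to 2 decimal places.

Σxᵢ = 3+2+8+11+4 = 28, with n = 5.
Posterior ∝ μ^4e^(−4μ) · μ^28e^(−5μ) = μ^32e^(−9μ), i.e. Gamma(shape=33, rate=9).
The mode of a Gamma(a, b) with a ≥ 1 (shape–rate) is (a−1)/b = 32/9 ≈ 3.56.

μ̂_MAP = 3.56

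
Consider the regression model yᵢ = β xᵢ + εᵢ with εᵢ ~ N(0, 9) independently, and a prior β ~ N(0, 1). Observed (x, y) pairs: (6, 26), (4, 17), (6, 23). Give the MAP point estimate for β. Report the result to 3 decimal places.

β̂_MAP = 3.732

log p(β | y) = −Σ(yᵢ − βxᵢ)²/(2·9) − β²/(2·1) + const.
Setting the derivative to zero: Σxᵢ(yᵢ − βxᵢ)/9 − β/1 = 0, so β = Σxᵢyᵢ / (Σxᵢ² + σ²/τ²).
Σxᵢyᵢ = 6·26 + 4·17 + 6·23 = 362; Σxᵢ² = 88; σ²/τ² = 9.
β̂_MAP = 362 / (88 + 9) = 362/97 ≈ 3.732.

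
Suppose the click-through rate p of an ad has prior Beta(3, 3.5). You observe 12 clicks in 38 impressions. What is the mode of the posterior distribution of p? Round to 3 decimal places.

Prior: Beta(3, 3.5).
Data: 12 successes in 38 trials. The binomial likelihood contributes p^12(1−p)^26, so the posterior is Beta(3+12, 3.5+26) = Beta(15, 29.5).
For Beta(a, b) with a, b > 1 the mode is (a−1)/(a+b−2) = 14/42.5 ≈ 0.329.

p̂_MAP = 0.329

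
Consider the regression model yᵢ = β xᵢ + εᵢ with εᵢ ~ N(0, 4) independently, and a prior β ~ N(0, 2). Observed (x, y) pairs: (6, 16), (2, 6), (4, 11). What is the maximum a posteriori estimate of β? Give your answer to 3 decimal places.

β̂_MAP = 2.621

log p(β | y) = −Σ(yᵢ − βxᵢ)²/(2·4) − β²/(2·2) + const.
Setting the derivative to zero: Σxᵢ(yᵢ − βxᵢ)/4 − β/2 = 0, so β = Σxᵢyᵢ / (Σxᵢ² + σ²/τ²).
Σxᵢyᵢ = 6·16 + 2·6 + 4·11 = 152; Σxᵢ² = 56; σ²/τ² = 2.
β̂_MAP = 152 / (56 + 2) = 152/58 ≈ 2.621.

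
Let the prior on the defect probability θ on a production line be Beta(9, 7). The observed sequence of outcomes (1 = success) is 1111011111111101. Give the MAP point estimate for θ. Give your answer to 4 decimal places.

Prior: Beta(9, 7).
Data: 14 successes in 16 trials (from the sequence). The binomial likelihood contributes θ^14(1−θ)^2, so the posterior is Beta(9+14, 7+2) = Beta(23, 9).
For Beta(a, b) with a, b > 1 the mode is (a−1)/(a+b−2) = 22/30 ≈ 0.7333.

θ̂_MAP = 0.7333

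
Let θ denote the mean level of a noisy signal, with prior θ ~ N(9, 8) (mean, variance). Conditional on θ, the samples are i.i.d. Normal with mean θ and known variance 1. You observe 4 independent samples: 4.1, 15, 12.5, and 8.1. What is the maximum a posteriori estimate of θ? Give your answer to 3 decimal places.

θ̂_MAP = 9.897

n = 4; x̄ = (4.1 + 15 + 12.5 + 8.1)/4 = 39.7/4 = 9.925.
For a Normal prior and Normal likelihood with known variance, the posterior is Normal; its mode equals its mean, the precision-weighted average.
Prior precision 1/σ₀² = 1/8 = 0.125; data precision n/σ² = 4/1 = 4.
θ̂ = (0.125·9 + 4·9.925) / (0.125 + 4) = 40.825/4.125 = 1633/165 ≈ 9.897.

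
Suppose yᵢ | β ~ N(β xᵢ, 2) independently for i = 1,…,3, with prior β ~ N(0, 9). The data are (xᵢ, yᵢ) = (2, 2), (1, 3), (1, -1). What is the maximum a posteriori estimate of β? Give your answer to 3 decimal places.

log p(β | y) = −Σ(yᵢ − βxᵢ)²/(2·2) − β²/(2·9) + const.
Setting the derivative to zero: Σxᵢ(yᵢ − βxᵢ)/2 − β/9 = 0, so β = Σxᵢyᵢ / (Σxᵢ² + σ²/τ²).
Σxᵢyᵢ = 2·2 + 1·3 + 1·(-1) = 6; Σxᵢ² = 6; σ²/τ² = 2/9.
β̂_MAP = 6 / (6 + 2/9) = 6/(56/9) = 27/28 ≈ 0.964.

β̂_MAP = 0.964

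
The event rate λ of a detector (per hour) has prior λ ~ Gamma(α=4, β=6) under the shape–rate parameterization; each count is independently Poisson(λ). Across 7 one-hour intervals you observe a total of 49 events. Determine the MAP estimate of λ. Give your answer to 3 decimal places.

λ̂_MAP = 4.000

Σxᵢ = 49, n = 7.
Posterior ∝ λ^3e^(−6λ) · λ^49e^(−7λ) = λ^52e^(−13λ), i.e. Gamma(shape=53, rate=13).
The mode of a Gamma(a, b) with a ≥ 1 (shape–rate) is (a−1)/b = 52/13 ≈ 4.000.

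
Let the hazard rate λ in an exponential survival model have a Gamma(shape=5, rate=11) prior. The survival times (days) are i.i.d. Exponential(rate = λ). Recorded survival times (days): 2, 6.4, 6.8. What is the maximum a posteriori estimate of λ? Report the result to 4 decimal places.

The Exponential(rate=λ) likelihood is ∝ λ^n e^(−λΣtᵢ). Here n = 3 and Σtᵢ = 2 + 6.4 + 6.8 = 15.2.
Posterior ∝ λ^4e^(−11λ) · λ^3e^(−15.2λ) = λ^7e^(−26.2λ), i.e. Gamma(8, 26.2).
Mode = (a−1)/b = 7/26.2 ≈ 0.2672.

λ̂_MAP = 0.2672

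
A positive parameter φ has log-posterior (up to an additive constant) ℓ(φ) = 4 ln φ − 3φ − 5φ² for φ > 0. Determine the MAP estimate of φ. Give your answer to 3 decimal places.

ℓ'(φ) = 4/φ − 3 − 10φ. Setting this to zero and multiplying by φ: 10φ² + 3φ − 4 = 0.
φ = (−3 + √(3² + 4·10·4)) / (2·10) = (−3 + √169) / 20 = (−3 + 13)/20 = 1/2.
ℓ''(φ) = −4/φ² − 10 < 0, confirming a maximum.

φ̂_MAP = 0.500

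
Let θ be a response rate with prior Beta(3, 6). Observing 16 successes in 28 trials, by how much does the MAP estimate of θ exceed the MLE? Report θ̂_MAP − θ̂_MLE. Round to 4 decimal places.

Posterior is Beta(19, 18); MAP = (19−1)/(37−2) = 18/35 ≈ 0.51429.
MLE ignores the prior: θ̂_MLE = k/n = 16/28 ≈ 0.57143.
Difference = 18/35 − 16/28 = -2/35 ≈ -0.0571.

MAP − MLE = -0.0571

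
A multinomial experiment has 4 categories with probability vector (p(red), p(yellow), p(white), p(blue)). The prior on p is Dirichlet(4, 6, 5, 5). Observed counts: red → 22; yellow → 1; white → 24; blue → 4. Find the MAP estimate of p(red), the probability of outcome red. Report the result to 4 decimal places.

The posterior is Dirichlet(αᵢ + nᵢ) = Dirichlet(26, 7, 29, 9).
For a Dirichlet(a₁,…,a_K) with all aᵢ > 1, the mode has j-th component (aⱼ − 1)/(Σaᵢ − K).
Here Σaᵢ = 71 and K = 4, so p(red) = (26 − 1)/(71 − 4) = 25/67 ≈ 0.3731.

MAP estimate of p(red) = 0.3731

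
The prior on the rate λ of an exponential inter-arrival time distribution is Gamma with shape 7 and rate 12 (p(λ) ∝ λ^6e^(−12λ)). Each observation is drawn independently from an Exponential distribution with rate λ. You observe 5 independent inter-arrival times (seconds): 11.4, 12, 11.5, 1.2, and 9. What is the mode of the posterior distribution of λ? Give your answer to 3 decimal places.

λ̂_MAP = 0.193

The Exponential(rate=λ) likelihood is ∝ λ^n e^(−λΣtᵢ). Here n = 5 and Σtᵢ = 11.4 + 12 + 11.5 + 1.2 + 9 = 45.1.
Posterior ∝ λ^6e^(−12λ) · λ^5e^(−45.1λ) = λ^11e^(−57.1λ), i.e. Gamma(12, 57.1).
Mode = (a−1)/b = 11/57.1 ≈ 0.193.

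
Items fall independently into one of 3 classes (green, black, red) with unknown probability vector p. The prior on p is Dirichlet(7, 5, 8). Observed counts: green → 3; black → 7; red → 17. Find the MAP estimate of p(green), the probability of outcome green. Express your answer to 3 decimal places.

The posterior is Dirichlet(αᵢ + nᵢ) = Dirichlet(10, 12, 25).
For a Dirichlet(a₁,…,a_K) with all aᵢ > 1, the mode has j-th component (aⱼ − 1)/(Σaᵢ − K).
Here Σaᵢ = 47 and K = 3, so p(green) = (10 − 1)/(47 − 3) = 9/44 ≈ 0.205.

MAP estimate of p(green) = 0.205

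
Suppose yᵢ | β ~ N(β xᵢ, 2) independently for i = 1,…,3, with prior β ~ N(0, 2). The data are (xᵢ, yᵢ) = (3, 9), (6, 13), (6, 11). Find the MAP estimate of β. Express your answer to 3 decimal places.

β̂_MAP = 2.085

log p(β | y) = −Σ(yᵢ − βxᵢ)²/(2·2) − β²/(2·2) + const.
Setting the derivative to zero: Σxᵢ(yᵢ − βxᵢ)/2 − β/2 = 0, so β = Σxᵢyᵢ / (Σxᵢ² + σ²/τ²).
Σxᵢyᵢ = 3·9 + 6·13 + 6·11 = 171; Σxᵢ² = 81; σ²/τ² = 1.
β̂_MAP = 171 / (81 + 1) = 171/82 ≈ 2.085.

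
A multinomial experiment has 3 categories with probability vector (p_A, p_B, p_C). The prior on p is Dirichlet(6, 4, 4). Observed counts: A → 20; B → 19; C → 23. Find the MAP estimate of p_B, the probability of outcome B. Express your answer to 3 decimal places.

The posterior is Dirichlet(αᵢ + nᵢ) = Dirichlet(26, 23, 27).
For a Dirichlet(a₁,…,a_K) with all aᵢ > 1, the mode has j-th component (aⱼ − 1)/(Σaᵢ − K).
Here Σaᵢ = 76 and K = 3, so p_B = (23 − 1)/(76 − 3) = 22/73 ≈ 0.301.

MAP estimate of p_B = 0.301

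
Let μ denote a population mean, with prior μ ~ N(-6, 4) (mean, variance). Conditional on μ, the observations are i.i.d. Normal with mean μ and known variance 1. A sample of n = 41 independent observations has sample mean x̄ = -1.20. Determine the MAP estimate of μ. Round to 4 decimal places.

n = 41, x̄ = -1.20.
For a Normal prior and Normal likelihood with known variance, the posterior is Normal; its mode equals its mean, the precision-weighted average.
Prior precision 1/σ₀² = 1/4 = 0.25; data precision n/σ² = 41/1 = 41.
μ̂ = (0.25·(-6) + 41·(-1.2)) / (0.25 + 41) = (-50.7)/41.25 = -338/275 ≈ -1.2291.

μ̂_MAP = -1.2291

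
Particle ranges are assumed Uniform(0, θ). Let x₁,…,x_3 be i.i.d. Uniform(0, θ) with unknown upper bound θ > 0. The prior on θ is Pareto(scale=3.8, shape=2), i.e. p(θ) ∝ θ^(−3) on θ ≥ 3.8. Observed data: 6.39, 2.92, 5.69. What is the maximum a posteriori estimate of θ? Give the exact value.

θ̂_MAP = 6.39

The Uniform(0, θ) likelihood is θ^(−n) for θ ≥ max(xᵢ), zero otherwise. Here max(xᵢ) = 6.39.
Posterior ∝ θ^(−3) · θ^(−3) = θ^(−6) on θ ≥ max(3.8, 6.39) = 6.39.
This density is strictly decreasing in θ, so the posterior mode lies at the lower boundary of the support.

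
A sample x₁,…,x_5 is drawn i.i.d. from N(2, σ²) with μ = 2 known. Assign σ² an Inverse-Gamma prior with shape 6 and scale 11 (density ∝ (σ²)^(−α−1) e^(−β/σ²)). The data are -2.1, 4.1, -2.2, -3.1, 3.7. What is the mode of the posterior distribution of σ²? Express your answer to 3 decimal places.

σ̂²_MAP = 4.724

Sum of squared deviations about the known mean: SS = (-2.1−2)² + (4.1−2)² + (-2.2−2)² + (-3.1−2)² + (3.7−2)² = 67.76.
The Normal likelihood contributes (σ²)^(−n/2) exp(−SS/(2σ²)), so the posterior is Inverse-Gamma(α + n/2, β + SS/2) = Inverse-Gamma(8.5, 44.88).
The mode of Inverse-Gamma(a, b) is b/(a+1) = 44.88/9.5 ≈ 4.724.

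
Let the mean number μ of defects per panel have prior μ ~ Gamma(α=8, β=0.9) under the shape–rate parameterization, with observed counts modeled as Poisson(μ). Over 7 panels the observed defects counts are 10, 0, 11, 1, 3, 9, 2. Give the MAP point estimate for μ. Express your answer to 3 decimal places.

Σxᵢ = 10+0+11+1+3+9+2 = 36, with n = 7.
Posterior ∝ μ^7e^(−0.9μ) · μ^36e^(−7μ) = μ^43e^(−7.9μ), i.e. Gamma(shape=44, rate=7.9).
The mode of a Gamma(a, b) with a ≥ 1 (shape–rate) is (a−1)/b = 43/7.9 ≈ 5.443.

μ̂_MAP = 5.443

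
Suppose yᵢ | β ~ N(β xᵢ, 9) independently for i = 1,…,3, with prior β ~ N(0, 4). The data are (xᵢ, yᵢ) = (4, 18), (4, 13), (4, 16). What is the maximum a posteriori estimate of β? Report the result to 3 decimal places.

β̂_MAP = 3.741

log p(β | y) = −Σ(yᵢ − βxᵢ)²/(2·9) − β²/(2·4) + const.
Setting the derivative to zero: Σxᵢ(yᵢ − βxᵢ)/9 − β/4 = 0, so β = Σxᵢyᵢ / (Σxᵢ² + σ²/τ²).
Σxᵢyᵢ = 4·18 + 4·13 + 4·16 = 188; Σxᵢ² = 48; σ²/τ² = 2.25.
β̂_MAP = 188 / (48 + 2.25) = 188/50.25 ≈ 3.741.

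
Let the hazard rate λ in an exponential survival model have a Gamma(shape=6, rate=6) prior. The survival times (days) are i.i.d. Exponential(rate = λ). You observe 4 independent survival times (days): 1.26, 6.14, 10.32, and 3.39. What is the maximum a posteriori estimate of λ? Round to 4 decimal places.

The Exponential(rate=λ) likelihood is ∝ λ^n e^(−λΣtᵢ). Here n = 4 and Σtᵢ = 1.26 + 6.14 + 10.32 + 3.39 = 21.11.
Posterior ∝ λ^5e^(−6λ) · λ^4e^(−21.11λ) = λ^9e^(−27.11λ), i.e. Gamma(10, 27.11).
Mode = (a−1)/b = 9/27.11 ≈ 0.3320.

λ̂_MAP = 0.3320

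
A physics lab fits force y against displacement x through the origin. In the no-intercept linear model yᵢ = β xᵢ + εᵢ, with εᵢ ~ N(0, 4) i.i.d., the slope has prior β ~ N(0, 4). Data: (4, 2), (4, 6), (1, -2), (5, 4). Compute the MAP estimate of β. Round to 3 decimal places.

log p(β | y) = −Σ(yᵢ − βxᵢ)²/(2·4) − β²/(2·4) + const.
Setting the derivative to zero: Σxᵢ(yᵢ − βxᵢ)/4 − β/4 = 0, so β = Σxᵢyᵢ / (Σxᵢ² + σ²/τ²).
Σxᵢyᵢ = 4·2 + 4·6 + 1·(-2) + 5·4 = 50; Σxᵢ² = 58; σ²/τ² = 1.
β̂_MAP = 50 / (58 + 1) = 50/59 ≈ 0.847.

β̂_MAP = 0.847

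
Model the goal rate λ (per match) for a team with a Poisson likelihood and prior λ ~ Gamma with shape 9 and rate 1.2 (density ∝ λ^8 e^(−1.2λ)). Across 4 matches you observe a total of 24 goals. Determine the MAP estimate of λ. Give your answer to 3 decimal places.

Σxᵢ = 24, n = 4.
Posterior ∝ λ^8e^(−1.2λ) · λ^24e^(−4λ) = λ^32e^(−5.2λ), i.e. Gamma(shape=33, rate=5.2).
The mode of a Gamma(a, b) with a ≥ 1 (shape–rate) is (a−1)/b = 32/5.2 ≈ 6.154.

λ̂_MAP = 6.154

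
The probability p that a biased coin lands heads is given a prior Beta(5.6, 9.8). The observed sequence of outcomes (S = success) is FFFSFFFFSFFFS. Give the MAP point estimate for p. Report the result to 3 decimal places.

p̂_MAP = 0.288

Prior: Beta(5.6, 9.8).
Data: 3 successes in 13 trials (from the sequence). The binomial likelihood contributes p^3(1−p)^10, so the posterior is Beta(5.6+3, 9.8+10) = Beta(8.6, 19.8).
For Beta(a, b) with a, b > 1 the mode is (a−1)/(a+b−2) = 7.6/26.4 ≈ 0.288.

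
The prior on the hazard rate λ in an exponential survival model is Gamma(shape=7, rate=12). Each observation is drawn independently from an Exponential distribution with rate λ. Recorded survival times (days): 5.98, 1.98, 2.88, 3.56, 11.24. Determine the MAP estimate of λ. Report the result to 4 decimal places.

λ̂_MAP = 0.2922

The Exponential(rate=λ) likelihood is ∝ λ^n e^(−λΣtᵢ). Here n = 5 and Σtᵢ = 5.98 + 1.98 + 2.88 + 3.56 + 11.24 = 25.64.
Posterior ∝ λ^6e^(−12λ) · λ^5e^(−25.64λ) = λ^11e^(−37.64λ), i.e. Gamma(12, 37.64).
Mode = (a−1)/b = 11/37.64 ≈ 0.2922.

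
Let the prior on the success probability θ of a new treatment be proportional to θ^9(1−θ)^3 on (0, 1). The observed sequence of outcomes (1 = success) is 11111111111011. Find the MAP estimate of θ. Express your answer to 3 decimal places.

The prior density ∝ θ^9(1−θ)^3 is the kernel of Beta(10, 4).
Data: 13 successes in 14 trials (from the sequence). The binomial likelihood contributes θ^13(1−θ)^1, so the posterior is Beta(10+13, 4+1) = Beta(23, 5).
For Beta(a, b) with a, b > 1 the mode is (a−1)/(a+b−2) = 22/26 ≈ 0.846.

θ̂_MAP = 0.846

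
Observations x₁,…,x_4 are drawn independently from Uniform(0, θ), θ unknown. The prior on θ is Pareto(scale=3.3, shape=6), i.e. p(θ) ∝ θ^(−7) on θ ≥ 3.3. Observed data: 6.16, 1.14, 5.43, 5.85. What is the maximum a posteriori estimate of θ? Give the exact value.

θ̂_MAP = 6.16

The Uniform(0, θ) likelihood is θ^(−n) for θ ≥ max(xᵢ), zero otherwise. Here max(xᵢ) = 6.16.
Posterior ∝ θ^(−7) · θ^(−4) = θ^(−11) on θ ≥ max(3.3, 6.16) = 6.16.
This density is strictly decreasing in θ, so the posterior mode lies at the lower boundary of the support.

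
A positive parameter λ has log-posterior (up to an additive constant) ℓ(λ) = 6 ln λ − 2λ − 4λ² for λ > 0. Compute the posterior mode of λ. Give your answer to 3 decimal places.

ℓ'(λ) = 6/λ − 2 − 8λ. Setting this to zero and multiplying by λ: 8λ² + 2λ − 6 = 0.
λ = (−2 + √(2² + 4·8·6)) / (2·8) = (−2 + √196) / 16 = (−2 + 14)/16 = 3/4.
ℓ''(λ) = −6/λ² − 8 < 0, confirming a maximum.

λ̂_MAP = 0.750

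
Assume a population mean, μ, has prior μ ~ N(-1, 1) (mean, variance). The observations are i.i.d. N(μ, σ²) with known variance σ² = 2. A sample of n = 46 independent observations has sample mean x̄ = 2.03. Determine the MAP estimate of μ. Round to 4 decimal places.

n = 46, x̄ = 2.03.
For a Normal prior and Normal likelihood with known variance, the posterior is Normal; its mode equals its mean, the precision-weighted average.
Prior precision 1/σ₀² = 1/1 = 1; data precision n/σ² = 46/2 = 23.
μ̂ = (1·(-1) + 23·2.03) / (1 + 23) = 45.69/24 = 1.90375 ≈ 1.9038.

μ̂_MAP = 1.9038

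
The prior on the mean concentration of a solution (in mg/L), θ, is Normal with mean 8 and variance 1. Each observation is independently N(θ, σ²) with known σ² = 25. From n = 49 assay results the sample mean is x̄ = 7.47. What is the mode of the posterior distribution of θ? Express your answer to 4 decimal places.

n = 49, x̄ = 7.47.
For a Normal prior and Normal likelihood with known variance, the posterior is Normal; its mode equals its mean, the precision-weighted average.
Prior precision 1/σ₀² = 1/1 = 1; data precision n/σ² = 49/25 = 1.96.
θ̂ = (1·8 + 1.96·7.47) / (1 + 1.96) = 22.6412/2.96 = 56603/7400 ≈ 7.6491.

θ̂_MAP = 7.6491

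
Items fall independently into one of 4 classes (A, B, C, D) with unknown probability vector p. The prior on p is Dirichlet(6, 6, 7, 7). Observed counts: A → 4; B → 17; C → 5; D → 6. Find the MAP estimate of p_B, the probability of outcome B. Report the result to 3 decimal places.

The posterior is Dirichlet(αᵢ + nᵢ) = Dirichlet(10, 23, 12, 13).
For a Dirichlet(a₁,…,a_K) with all aᵢ > 1, the mode has j-th component (aⱼ − 1)/(Σaᵢ − K).
Here Σaᵢ = 58 and K = 4, so p_B = (23 − 1)/(58 − 4) = 22/54 ≈ 0.407.

MAP estimate of p_B = 0.407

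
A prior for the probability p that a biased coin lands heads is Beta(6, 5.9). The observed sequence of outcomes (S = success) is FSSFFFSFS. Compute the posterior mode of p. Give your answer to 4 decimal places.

Prior: Beta(6, 5.9).
Data: 4 successes in 9 trials (from the sequence). The binomial likelihood contributes p^4(1−p)^5, so the posterior is Beta(6+4, 5.9+5) = Beta(10, 10.9).
For Beta(a, b) with a, b > 1 the mode is (a−1)/(a+b−2) = 9/18.9 ≈ 0.4762.

p̂_MAP = 0.4762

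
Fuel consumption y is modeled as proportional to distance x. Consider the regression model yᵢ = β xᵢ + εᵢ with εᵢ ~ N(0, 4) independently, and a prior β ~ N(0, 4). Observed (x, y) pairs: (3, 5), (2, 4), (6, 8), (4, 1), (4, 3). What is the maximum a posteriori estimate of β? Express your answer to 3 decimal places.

β̂_MAP = 1.061

log p(β | y) = −Σ(yᵢ − βxᵢ)²/(2·4) − β²/(2·4) + const.
Setting the derivative to zero: Σxᵢ(yᵢ − βxᵢ)/4 − β/4 = 0, so β = Σxᵢyᵢ / (Σxᵢ² + σ²/τ²).
Σxᵢyᵢ = 3·5 + 2·4 + 6·8 + 4·1 + 4·3 = 87; Σxᵢ² = 81; σ²/τ² = 1.
β̂_MAP = 87 / (81 + 1) = 87/82 ≈ 1.061.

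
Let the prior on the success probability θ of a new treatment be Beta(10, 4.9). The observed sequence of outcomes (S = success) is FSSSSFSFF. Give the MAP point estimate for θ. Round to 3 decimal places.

Prior: Beta(10, 4.9).
Data: 5 successes in 9 trials (from the sequence). The binomial likelihood contributes θ^5(1−θ)^4, so the posterior is Beta(10+5, 4.9+4) = Beta(15, 8.9).
For Beta(a, b) with a, b > 1 the mode is (a−1)/(a+b−2) = 14/21.9 ≈ 0.639.

θ̂_MAP = 0.639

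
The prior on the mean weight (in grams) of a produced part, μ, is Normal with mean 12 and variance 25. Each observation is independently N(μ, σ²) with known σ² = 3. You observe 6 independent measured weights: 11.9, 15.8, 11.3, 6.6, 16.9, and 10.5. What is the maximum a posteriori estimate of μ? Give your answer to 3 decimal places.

n = 6; x̄ = (11.9 + 15.8 + 11.3 + 6.6 + 16.9 + 10.5)/6 = 73/6 = 73/6 ≈ 12.1667.
For a Normal prior and Normal likelihood with known variance, the posterior is Normal; its mode equals its mean, the precision-weighted average.
Prior precision 1/σ₀² = 1/25 = 0.04; data precision n/σ² = 6/3 = 2.
μ̂ = (0.04·12 + 2·(73/6)) / (0.04 + 2) = (1861/75)/2.04 = 1861/153 ≈ 12.163.

μ̂_MAP = 12.163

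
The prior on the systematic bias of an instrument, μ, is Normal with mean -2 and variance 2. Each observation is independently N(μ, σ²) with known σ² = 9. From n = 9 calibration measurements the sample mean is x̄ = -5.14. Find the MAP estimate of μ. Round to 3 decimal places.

n = 9, x̄ = -5.14.
For a Normal prior and Normal likelihood with known variance, the posterior is Normal; its mode equals its mean, the precision-weighted average.
Prior precision 1/σ₀² = 1/2 = 0.5; data precision n/σ² = 9/9 = 1.
μ̂ = (0.5·(-2) + 1·(-5.14)) / (0.5 + 1) = (-6.14)/1.5 = -307/75 ≈ -4.093.

μ̂_MAP = -4.093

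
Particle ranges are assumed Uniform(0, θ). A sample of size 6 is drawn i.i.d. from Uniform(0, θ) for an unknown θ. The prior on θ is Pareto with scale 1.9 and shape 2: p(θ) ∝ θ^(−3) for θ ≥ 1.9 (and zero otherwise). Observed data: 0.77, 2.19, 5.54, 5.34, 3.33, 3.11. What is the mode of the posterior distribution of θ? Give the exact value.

θ̂_MAP = 5.54

The Uniform(0, θ) likelihood is θ^(−n) for θ ≥ max(xᵢ), zero otherwise. Here max(xᵢ) = 5.54.
Posterior ∝ θ^(−3) · θ^(−6) = θ^(−9) on θ ≥ max(1.9, 5.54) = 5.54.
This density is strictly decreasing in θ, so the posterior mode lies at the lower boundary of the support.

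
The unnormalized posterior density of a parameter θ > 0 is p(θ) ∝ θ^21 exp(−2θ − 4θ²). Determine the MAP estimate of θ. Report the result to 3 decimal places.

θ̂_MAP = 1.500

ℓ'(θ) = 21/θ − 2 − 8θ. Setting this to zero and multiplying by θ: 8θ² + 2θ − 21 = 0.
θ = (−2 + √(2² + 4·8·21)) / (2·8) = (−2 + √676) / 16 = (−2 + 26)/16 = 3/2.
ℓ''(θ) = −21/θ² − 8 < 0, confirming a maximum.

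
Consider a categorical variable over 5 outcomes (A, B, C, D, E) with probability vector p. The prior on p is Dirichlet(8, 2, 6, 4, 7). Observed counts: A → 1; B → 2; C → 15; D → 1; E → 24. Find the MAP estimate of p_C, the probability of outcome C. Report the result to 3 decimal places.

MAP estimate of p_C = 0.308

The posterior is Dirichlet(αᵢ + nᵢ) = Dirichlet(9, 4, 21, 5, 31).
For a Dirichlet(a₁,…,a_K) with all aᵢ > 1, the mode has j-th component (aⱼ − 1)/(Σaᵢ − K).
Here Σaᵢ = 70 and K = 5, so p_C = (21 − 1)/(70 − 5) = 20/65 ≈ 0.308.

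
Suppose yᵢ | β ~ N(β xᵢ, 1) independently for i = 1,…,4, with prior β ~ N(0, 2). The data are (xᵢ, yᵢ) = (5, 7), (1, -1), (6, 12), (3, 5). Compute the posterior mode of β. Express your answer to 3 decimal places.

β̂_MAP = 1.692

log p(β | y) = −Σ(yᵢ − βxᵢ)²/(2·1) − β²/(2·2) + const.
Setting the derivative to zero: Σxᵢ(yᵢ − βxᵢ)/1 − β/2 = 0, so β = Σxᵢyᵢ / (Σxᵢ² + σ²/τ²).
Σxᵢyᵢ = 5·7 + 1·(-1) + 6·12 + 3·5 = 121; Σxᵢ² = 71; σ²/τ² = 0.5.
β̂_MAP = 121 / (71 + 0.5) = 121/71.5 ≈ 1.692.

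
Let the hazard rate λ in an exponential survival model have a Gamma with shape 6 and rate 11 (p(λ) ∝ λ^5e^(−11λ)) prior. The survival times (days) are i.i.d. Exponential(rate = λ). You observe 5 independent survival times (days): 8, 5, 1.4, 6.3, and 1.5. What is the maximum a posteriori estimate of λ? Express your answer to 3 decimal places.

The Exponential(rate=λ) likelihood is ∝ λ^n e^(−λΣtᵢ). Here n = 5 and Σtᵢ = 8 + 5 + 1.4 + 6.3 + 1.5 = 22.2.
Posterior ∝ λ^5e^(−11λ) · λ^5e^(−22.2λ) = λ^10e^(−33.2λ), i.e. Gamma(11, 33.2).
Mode = (a−1)/b = 10/33.2 ≈ 0.301.

λ̂_MAP = 0.301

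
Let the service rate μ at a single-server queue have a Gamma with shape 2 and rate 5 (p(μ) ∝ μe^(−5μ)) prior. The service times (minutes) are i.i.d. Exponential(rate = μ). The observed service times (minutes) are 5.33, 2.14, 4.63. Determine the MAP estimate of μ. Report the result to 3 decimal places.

μ̂_MAP = 0.234

The Exponential(rate=μ) likelihood is ∝ μ^n e^(−μΣtᵢ). Here n = 3 and Σtᵢ = 5.33 + 2.14 + 4.63 = 12.10.
Posterior ∝ μe^(−5μ) · μ^3e^(−12.10μ) = μ^4e^(−17.10μ), i.e. Gamma(5, 17.10).
Mode = (a−1)/b = 4/17.10 ≈ 0.234.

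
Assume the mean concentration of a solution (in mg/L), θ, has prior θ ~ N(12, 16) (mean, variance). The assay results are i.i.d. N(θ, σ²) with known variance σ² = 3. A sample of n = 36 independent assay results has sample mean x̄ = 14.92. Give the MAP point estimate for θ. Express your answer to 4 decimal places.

n = 36, x̄ = 14.92.
For a Normal prior and Normal likelihood with known variance, the posterior is Normal; its mode equals its mean, the precision-weighted average.
Prior precision 1/σ₀² = 1/16 = 0.0625; data precision n/σ² = 36/3 = 12.
θ̂ = (0.0625·12 + 12·14.92) / (0.0625 + 12) = 179.79/12.0625 = 71916/4825 ≈ 14.9049.

θ̂_MAP = 14.9049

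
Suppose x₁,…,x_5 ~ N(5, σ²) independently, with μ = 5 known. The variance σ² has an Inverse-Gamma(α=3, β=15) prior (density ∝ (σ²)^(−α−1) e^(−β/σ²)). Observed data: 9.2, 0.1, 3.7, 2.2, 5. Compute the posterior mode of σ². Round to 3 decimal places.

Sum of squared deviations about the known mean: SS = (9.2−5)² + (0.1−5)² + (3.7−5)² + (2.2−5)² + (5−5)² = 51.18.
The Normal likelihood contributes (σ²)^(−n/2) exp(−SS/(2σ²)), so the posterior is Inverse-Gamma(α + n/2, β + SS/2) = Inverse-Gamma(5.5, 40.59).
The mode of Inverse-Gamma(a, b) is b/(a+1) = 40.59/6.5 ≈ 6.245.

σ̂²_MAP = 6.245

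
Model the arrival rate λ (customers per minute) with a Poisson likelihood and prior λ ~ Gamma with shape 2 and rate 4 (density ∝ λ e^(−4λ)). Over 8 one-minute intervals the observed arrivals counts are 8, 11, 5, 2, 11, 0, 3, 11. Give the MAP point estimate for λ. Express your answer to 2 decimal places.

Σxᵢ = 8+11+5+2+11+0+3+11 = 51, with n = 8.
Posterior ∝ λe^(−4λ) · λ^51e^(−8λ) = λ^52e^(−12λ), i.e. Gamma(shape=53, rate=12).
The mode of a Gamma(a, b) with a ≥ 1 (shape–rate) is (a−1)/b = 52/12 ≈ 4.33.

λ̂_MAP = 4.33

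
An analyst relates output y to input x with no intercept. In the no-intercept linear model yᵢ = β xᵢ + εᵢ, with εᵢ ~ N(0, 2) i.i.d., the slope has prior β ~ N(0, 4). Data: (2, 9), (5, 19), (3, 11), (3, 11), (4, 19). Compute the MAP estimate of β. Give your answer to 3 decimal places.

log p(β | y) = −Σ(yᵢ − βxᵢ)²/(2·2) − β²/(2·4) + const.
Setting the derivative to zero: Σxᵢ(yᵢ − βxᵢ)/2 − β/4 = 0, so β = Σxᵢyᵢ / (Σxᵢ² + σ²/τ²).
Σxᵢyᵢ = 2·9 + 5·19 + 3·11 + 3·11 + 4·19 = 255; Σxᵢ² = 63; σ²/τ² = 0.5.
β̂_MAP = 255 / (63 + 0.5) = 255/63.5 ≈ 4.016.

β̂_MAP = 4.016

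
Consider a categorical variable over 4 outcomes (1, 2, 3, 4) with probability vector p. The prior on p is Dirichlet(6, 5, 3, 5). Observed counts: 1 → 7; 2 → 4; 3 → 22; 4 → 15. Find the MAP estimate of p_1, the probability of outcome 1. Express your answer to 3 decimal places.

The posterior is Dirichlet(αᵢ + nᵢ) = Dirichlet(13, 9, 25, 20).
For a Dirichlet(a₁,…,a_K) with all aᵢ > 1, the mode has j-th component (aⱼ − 1)/(Σaᵢ − K).
Here Σaᵢ = 67 and K = 4, so p_1 = (13 − 1)/(67 − 4) = 12/63 ≈ 0.190.

MAP estimate: 0.190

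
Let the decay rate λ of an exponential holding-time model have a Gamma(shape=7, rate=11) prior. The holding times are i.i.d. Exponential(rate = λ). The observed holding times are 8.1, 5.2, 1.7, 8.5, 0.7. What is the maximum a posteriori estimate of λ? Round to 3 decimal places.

The Exponential(rate=λ) likelihood is ∝ λ^n e^(−λΣtᵢ). Here n = 5 and Σtᵢ = 8.1 + 5.2 + 1.7 + 8.5 + 0.7 = 24.2.
Posterior ∝ λ^6e^(−11λ) · λ^5e^(−24.2λ) = λ^11e^(−35.2λ), i.e. Gamma(12, 35.2).
Mode = (a−1)/b = 11/35.2 ≈ 0.313.

λ̂_MAP = 0.313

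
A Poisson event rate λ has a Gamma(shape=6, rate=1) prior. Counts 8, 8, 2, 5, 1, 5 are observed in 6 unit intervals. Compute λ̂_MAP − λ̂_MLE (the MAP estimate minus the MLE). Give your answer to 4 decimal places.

Σxᵢ = 29. Posterior is Gamma(35, 7); MAP = (35−1)/7 = 34/7 ≈ 4.85714.
MLE = x̄ = 29/6 ≈ 4.83333.
Difference = 34/7 − 29/6 = 1/42 ≈ 0.0238.

MAP − MLE = 0.0238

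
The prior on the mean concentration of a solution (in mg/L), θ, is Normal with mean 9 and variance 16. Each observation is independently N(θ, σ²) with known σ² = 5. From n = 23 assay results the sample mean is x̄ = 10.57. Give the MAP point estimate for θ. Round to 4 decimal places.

n = 23, x̄ = 10.57.
For a Normal prior and Normal likelihood with known variance, the posterior is Normal; its mode equals its mean, the precision-weighted average.
Prior precision 1/σ₀² = 1/16 = 0.0625; data precision n/σ² = 23/5 = 4.6.
θ̂ = (0.0625·9 + 4.6·10.57) / (0.0625 + 4.6) = 49.1845/4.6625 = 98369/9325 ≈ 10.5490.

θ̂_MAP = 10.5490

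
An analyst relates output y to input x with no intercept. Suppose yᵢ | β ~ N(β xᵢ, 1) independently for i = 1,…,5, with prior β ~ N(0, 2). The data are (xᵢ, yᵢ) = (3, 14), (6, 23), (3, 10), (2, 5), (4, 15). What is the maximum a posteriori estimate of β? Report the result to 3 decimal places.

β̂_MAP = 3.758

log p(β | y) = −Σ(yᵢ − βxᵢ)²/(2·1) − β²/(2·2) + const.
Setting the derivative to zero: Σxᵢ(yᵢ − βxᵢ)/1 − β/2 = 0, so β = Σxᵢyᵢ / (Σxᵢ² + σ²/τ²).
Σxᵢyᵢ = 3·14 + 6·23 + 3·10 + 2·5 + 4·15 = 280; Σxᵢ² = 74; σ²/τ² = 0.5.
β̂_MAP = 280 / (74 + 0.5) = 280/74.5 ≈ 3.758.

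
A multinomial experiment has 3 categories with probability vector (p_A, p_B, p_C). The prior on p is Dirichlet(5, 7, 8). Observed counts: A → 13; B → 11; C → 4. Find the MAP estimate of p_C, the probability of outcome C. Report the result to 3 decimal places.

The posterior is Dirichlet(αᵢ + nᵢ) = Dirichlet(18, 18, 12).
For a Dirichlet(a₁,…,a_K) with all aᵢ > 1, the mode has j-th component (aⱼ − 1)/(Σaᵢ − K).
Here Σaᵢ = 48 and K = 3, so p_C = (12 − 1)/(48 − 3) = 11/45 ≈ 0.244.

MAP estimate of p_C = 0.244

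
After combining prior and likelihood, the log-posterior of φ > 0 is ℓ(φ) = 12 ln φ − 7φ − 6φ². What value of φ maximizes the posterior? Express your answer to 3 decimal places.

ℓ'(φ) = 12/φ − 7 − 12φ. Setting this to zero and multiplying by φ: 12φ² + 7φ − 12 = 0.
φ = (−7 + √(7² + 4·12·12)) / (2·12) = (−7 + √625) / 24 = (−7 + 25)/24 = 3/4.
ℓ''(φ) = −12/φ² − 12 < 0, confirming a maximum.

φ̂_MAP = 0.750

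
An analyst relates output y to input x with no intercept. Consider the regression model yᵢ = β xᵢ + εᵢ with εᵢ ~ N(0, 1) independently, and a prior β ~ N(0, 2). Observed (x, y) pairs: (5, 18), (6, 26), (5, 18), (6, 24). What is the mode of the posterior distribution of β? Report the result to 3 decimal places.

log p(β | y) = −Σ(yᵢ − βxᵢ)²/(2·1) − β²/(2·2) + const.
Setting the derivative to zero: Σxᵢ(yᵢ − βxᵢ)/1 − β/2 = 0, so β = Σxᵢyᵢ / (Σxᵢ² + σ²/τ²).
Σxᵢyᵢ = 5·18 + 6·26 + 5·18 + 6·24 = 480; Σxᵢ² = 122; σ²/τ² = 0.5.
β̂_MAP = 480 / (122 + 0.5) = 480/122.5 ≈ 3.918.

β̂_MAP = 3.918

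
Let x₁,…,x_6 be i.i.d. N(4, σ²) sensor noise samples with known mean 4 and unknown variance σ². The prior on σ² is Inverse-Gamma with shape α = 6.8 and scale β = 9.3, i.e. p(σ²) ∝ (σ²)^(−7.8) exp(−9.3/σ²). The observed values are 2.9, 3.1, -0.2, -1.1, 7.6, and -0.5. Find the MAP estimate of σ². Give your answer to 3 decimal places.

σ̂²_MAP = 4.513

Sum of squared deviations about the known mean: SS = (2.9−4)² + (3.1−4)² + (-0.2−4)² + (-1.1−4)² + (7.6−4)² + (-0.5−4)² = 78.88.
The Normal likelihood contributes (σ²)^(−n/2) exp(−SS/(2σ²)), so the posterior is Inverse-Gamma(α + n/2, β + SS/2) = Inverse-Gamma(9.8, 48.74).
The mode of Inverse-Gamma(a, b) is b/(a+1) = 48.74/10.8 ≈ 4.513.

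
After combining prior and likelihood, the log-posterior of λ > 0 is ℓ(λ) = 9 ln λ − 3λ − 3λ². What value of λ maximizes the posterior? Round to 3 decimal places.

λ̂_MAP = 1.000

ℓ'(λ) = 9/λ − 3 − 6λ. Setting this to zero and multiplying by λ: 6λ² + 3λ − 9 = 0.
λ = (−3 + √(3² + 4·6·9)) / (2·6) = (−3 + √225) / 12 = (−3 + 15)/12 = 1.
ℓ''(λ) = −9/λ² − 6 < 0, confirming a maximum.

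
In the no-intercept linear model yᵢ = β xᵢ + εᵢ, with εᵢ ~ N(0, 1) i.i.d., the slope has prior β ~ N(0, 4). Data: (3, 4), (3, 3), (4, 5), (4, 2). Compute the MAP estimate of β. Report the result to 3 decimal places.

log p(β | y) = −Σ(yᵢ − βxᵢ)²/(2·1) − β²/(2·4) + const.
Setting the derivative to zero: Σxᵢ(yᵢ − βxᵢ)/1 − β/4 = 0, so β = Σxᵢyᵢ / (Σxᵢ² + σ²/τ²).
Σxᵢyᵢ = 3·4 + 3·3 + 4·5 + 4·2 = 49; Σxᵢ² = 50; σ²/τ² = 0.25.
β̂_MAP = 49 / (50 + 0.25) = 49/50.25 ≈ 0.975.

β̂_MAP = 0.975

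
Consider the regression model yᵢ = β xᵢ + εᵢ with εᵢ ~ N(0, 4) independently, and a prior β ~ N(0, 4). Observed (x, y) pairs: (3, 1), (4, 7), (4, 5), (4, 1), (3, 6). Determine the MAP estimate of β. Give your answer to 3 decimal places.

log p(β | y) = −Σ(yᵢ − βxᵢ)²/(2·4) − β²/(2·4) + const.
Setting the derivative to zero: Σxᵢ(yᵢ − βxᵢ)/4 − β/4 = 0, so β = Σxᵢyᵢ / (Σxᵢ² + σ²/τ²).
Σxᵢyᵢ = 3·1 + 4·7 + 4·5 + 4·1 + 3·6 = 73; Σxᵢ² = 66; σ²/τ² = 1.
β̂_MAP = 73 / (66 + 1) = 73/67 ≈ 1.090.

β̂_MAP = 1.090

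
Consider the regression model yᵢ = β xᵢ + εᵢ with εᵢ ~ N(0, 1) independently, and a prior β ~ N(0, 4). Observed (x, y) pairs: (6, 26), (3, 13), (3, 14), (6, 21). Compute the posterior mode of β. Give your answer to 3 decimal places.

log p(β | y) = −Σ(yᵢ − βxᵢ)²/(2·1) − β²/(2·4) + const.
Setting the derivative to zero: Σxᵢ(yᵢ − βxᵢ)/1 − β/4 = 0, so β = Σxᵢyᵢ / (Σxᵢ² + σ²/τ²).
Σxᵢyᵢ = 6·26 + 3·13 + 3·14 + 6·21 = 363; Σxᵢ² = 90; σ²/τ² = 0.25.
β̂_MAP = 363 / (90 + 0.25) = 363/90.25 ≈ 4.022.

β̂_MAP = 4.022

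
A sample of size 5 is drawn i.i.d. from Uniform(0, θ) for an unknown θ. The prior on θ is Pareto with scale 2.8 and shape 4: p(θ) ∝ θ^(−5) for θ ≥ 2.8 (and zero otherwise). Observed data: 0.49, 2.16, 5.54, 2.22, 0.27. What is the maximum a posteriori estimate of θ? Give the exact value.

θ̂_MAP = 5.54

The Uniform(0, θ) likelihood is θ^(−n) for θ ≥ max(xᵢ), zero otherwise. Here max(xᵢ) = 5.54.
Posterior ∝ θ^(−5) · θ^(−5) = θ^(−10) on θ ≥ max(2.8, 5.54) = 5.54.
This density is strictly decreasing in θ, so the posterior mode lies at the lower boundary of the support.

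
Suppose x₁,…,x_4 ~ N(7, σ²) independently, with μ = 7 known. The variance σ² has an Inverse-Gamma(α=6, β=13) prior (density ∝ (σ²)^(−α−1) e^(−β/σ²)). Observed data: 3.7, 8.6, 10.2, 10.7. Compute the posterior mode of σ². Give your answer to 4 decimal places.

σ̂²_MAP = 3.5211

Sum of squared deviations about the known mean: SS = (3.7−7)² + (8.6−7)² + (10.2−7)² + (10.7−7)² = 37.38.
The Normal likelihood contributes (σ²)^(−n/2) exp(−SS/(2σ²)), so the posterior is Inverse-Gamma(α + n/2, β + SS/2) = Inverse-Gamma(8, 31.69).
The mode of Inverse-Gamma(a, b) is b/(a+1) = 31.69/9 ≈ 3.5211.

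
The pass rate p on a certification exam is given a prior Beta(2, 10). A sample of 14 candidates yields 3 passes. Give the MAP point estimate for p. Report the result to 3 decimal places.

Prior: Beta(2, 10).
Data: 3 successes in 14 trials. The binomial likelihood contributes p^3(1−p)^11, so the posterior is Beta(2+3, 10+11) = Beta(5, 21).
For Beta(a, b) with a, b > 1 the mode is (a−1)/(a+b−2) = 4/24 ≈ 0.167.

p̂_MAP = 0.167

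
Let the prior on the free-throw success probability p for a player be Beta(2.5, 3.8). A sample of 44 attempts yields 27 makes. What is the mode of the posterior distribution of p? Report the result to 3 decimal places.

Prior: Beta(2.5, 3.8).
Data: 27 successes in 44 trials. The binomial likelihood contributes p^27(1−p)^17, so the posterior is Beta(2.5+27, 3.8+17) = Beta(29.5, 20.8).
For Beta(a, b) with a, b > 1 the mode is (a−1)/(a+b−2) = 28.5/48.3 ≈ 0.590.

p̂_MAP = 0.590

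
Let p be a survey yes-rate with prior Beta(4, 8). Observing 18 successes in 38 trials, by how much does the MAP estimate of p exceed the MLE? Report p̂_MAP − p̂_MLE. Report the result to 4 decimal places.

MAP − MLE = -0.0362

Posterior is Beta(22, 28); MAP = (22−1)/(50−2) = 21/48 ≈ 0.43750.
MLE ignores the prior: p̂_MLE = k/n = 18/38 ≈ 0.47368.
Difference = 21/48 − 18/38 = -11/304 ≈ -0.0362.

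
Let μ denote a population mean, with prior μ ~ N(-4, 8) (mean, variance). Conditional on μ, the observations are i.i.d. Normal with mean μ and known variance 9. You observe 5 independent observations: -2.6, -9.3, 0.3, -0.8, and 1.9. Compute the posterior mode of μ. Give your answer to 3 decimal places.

μ̂_MAP = -2.449

n = 5; x̄ = ((-2.6) + (-9.3) + 0.3 + (-0.8) + 1.9)/5 = -10.5/5 = -2.1.
For a Normal prior and Normal likelihood with known variance, the posterior is Normal; its mode equals its mean, the precision-weighted average.
Prior precision 1/σ₀² = 1/8 = 0.125; data precision n/σ² = 5/9.
μ̂ = (0.125·(-4) + (5/9)·(-2.1)) / (0.125 + 5/9) = (-5/3)/(49/72) = -120/49 ≈ -2.449.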